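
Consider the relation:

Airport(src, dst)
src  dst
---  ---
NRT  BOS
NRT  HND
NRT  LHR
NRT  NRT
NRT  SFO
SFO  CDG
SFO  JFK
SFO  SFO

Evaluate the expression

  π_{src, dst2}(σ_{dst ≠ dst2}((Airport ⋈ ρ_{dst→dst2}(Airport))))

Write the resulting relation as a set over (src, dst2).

{(NRT, BOS), (NRT, HND), (NRT, LHR), (NRT, NRT), (NRT, SFO), (SFO, CDG), (SFO, JFK), (SFO, SFO)}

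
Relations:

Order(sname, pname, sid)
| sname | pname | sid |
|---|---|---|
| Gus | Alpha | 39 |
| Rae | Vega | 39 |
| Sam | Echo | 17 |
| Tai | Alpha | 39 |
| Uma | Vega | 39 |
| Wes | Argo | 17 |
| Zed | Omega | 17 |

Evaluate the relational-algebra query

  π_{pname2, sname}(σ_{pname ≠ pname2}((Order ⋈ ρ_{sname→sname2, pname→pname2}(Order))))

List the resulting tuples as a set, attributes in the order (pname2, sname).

ρ[sname→sname2, pname→pname2]: schema becomes (sname2, pname2, sid); tuples unchanged.
Order ⋈ ρ_{sname→sname2, pname→pname2}(Order) (natural join on sid): {(Gus, Alpha, 39, Gus, Alpha), (Gus, Alpha, 39, Rae, Vega), (Gus, Alpha, 39, Tai, Alpha), (Gus, Alpha, 39, Uma, Vega), (Rae, Vega, 39, Gus, Alpha), (Rae, Vega, 39, Rae, Vega), (Rae, Vega, 39, Tai, Alpha), (Rae, Vega, 39, Uma, Vega), (Sam, Echo, 17, Sam, Echo), (Sam, Echo, 17, Wes, Argo), (Sam, Echo, 17, Zed, Omega), (Tai, Alpha, 39, Gus, Alpha), (Tai, Alpha, 39, Rae, Vega), (Tai, Alpha, 39, Tai, Alpha), (Tai, Alpha, 39, Uma, Vega), (Uma, Vega, 39, Gus, Alpha), (Uma, Vega, 39, Rae, Vega), (Uma, Vega, 39, Tai, Alpha), (Uma, Vega, 39, Uma, Vega), (Wes, Argo, 17, Sam, Echo), (Wes, Argo, 17, Wes, Argo), (Wes, Argo, 17, Zed, Omega), (Zed, Omega, 17, Sam, Echo), (Zed, Omega, 17, Wes, Argo), (Zed, Omega, 17, Zed, Omega)}
Selection pname ≠ pname2: {(Gus, Alpha, 39, Rae, Vega), (Gus, Alpha, 39, Uma, Vega), (Rae, Vega, 39, Gus, Alpha), (Rae, Vega, 39, Tai, Alpha), (Sam, Echo, 17, Wes, Argo), (Sam, Echo, 17, Zed, Omega), (Tai, Alpha, 39, Rae, Vega), (Tai, Alpha, 39, Uma, Vega), (Uma, Vega, 39, Gus, Alpha), (Uma, Vega, 39, Tai, Alpha), (Wes, Argo, 17, Sam, Echo), (Wes, Argo, 17, Zed, Omega), (Zed, Omega, 17, Sam, Echo), (Zed, Omega, 17, Wes, Argo)}
Projecting to pname2, sname (4 duplicate(s) eliminated): {(Alpha, Rae), (Alpha, Uma), (Argo, Sam), (Argo, Zed), (Echo, Wes), (Echo, Zed), (Omega, Sam), (Omega, Wes), (Vega, Gus), (Vega, Tai)}

{(Alpha, Rae), (Alpha, Uma), (Argo, Sam), (Argo, Zed), (Echo, Wes), (Echo, Zed), (Omega, Sam), (Omega, Wes), (Vega, Gus), (Vega, Tai)}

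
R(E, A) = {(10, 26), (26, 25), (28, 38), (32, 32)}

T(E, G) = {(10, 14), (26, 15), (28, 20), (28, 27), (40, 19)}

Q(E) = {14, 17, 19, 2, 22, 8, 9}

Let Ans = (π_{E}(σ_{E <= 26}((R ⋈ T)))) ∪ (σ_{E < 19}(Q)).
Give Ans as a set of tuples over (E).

{10, 14, 17, 2, 26, 8, 9}

Joining R and T on E yields {(10, 26, 14), (26, 25, 15), (28, 38, 20), (28, 38, 27)}.
σ[E <= 26]: keep tuples satisfying E <= 26 → {(10, 26, 14), (26, 25, 15)}
π[E]: project onto (E) → {10, 26}
σ[E < 19]: keep tuples satisfying E < 19 → {14, 17, 2, 8, 9}
Taking the union: {10, 14, 17, 2, 26, 8, 9}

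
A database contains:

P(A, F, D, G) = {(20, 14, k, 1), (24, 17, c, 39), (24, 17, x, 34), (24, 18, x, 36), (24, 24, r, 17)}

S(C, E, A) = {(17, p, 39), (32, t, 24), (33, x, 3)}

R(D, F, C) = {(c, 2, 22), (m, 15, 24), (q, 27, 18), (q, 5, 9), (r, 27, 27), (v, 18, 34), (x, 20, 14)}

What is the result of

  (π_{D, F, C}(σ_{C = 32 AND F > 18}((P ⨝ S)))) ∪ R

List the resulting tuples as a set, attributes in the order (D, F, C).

P ⋈ S (natural join on A): {(24, 17, c, 39, 32, t), (24, 17, x, 34, 32, t), (24, 18, x, 36, 32, t), (24, 24, r, 17, 32, t)}
Apply σ_{C = 32 AND F > 18}; surviving tuples: {(24, 24, r, 17, 32, t)}
π_{D, F, C} gives {(r, 24, 32)}.
Union: {(r, 24, 32)} with {(c, 2, 22), (m, 15, 24), (q, 27, 18), (q, 5, 9), (r, 27, 27), (v, 18, 34), (x, 20, 14)} → {(c, 2, 22), (m, 15, 24), (q, 27, 18), (q, 5, 9), (r, 24, 32), (r, 27, 27), (v, 18, 34), (x, 20, 14)}

{(c, 2, 22), (m, 15, 24), (q, 27, 18), (q, 5, 9), (r, 24, 32), (r, 27, 27), (v, 18, 34), (x, 20, 14)}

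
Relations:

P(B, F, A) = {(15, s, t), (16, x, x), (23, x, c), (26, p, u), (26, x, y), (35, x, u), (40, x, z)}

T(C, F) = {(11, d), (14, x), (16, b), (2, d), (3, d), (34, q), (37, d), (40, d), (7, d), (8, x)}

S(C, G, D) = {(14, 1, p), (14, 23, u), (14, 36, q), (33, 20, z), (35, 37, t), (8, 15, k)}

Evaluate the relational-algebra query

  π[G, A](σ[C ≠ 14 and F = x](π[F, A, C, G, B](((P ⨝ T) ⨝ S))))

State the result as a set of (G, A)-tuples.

{(15, c), (15, u), (15, x), (15, y), (15, z)}

P ⋈ T (natural join on F): {(16, x, x, 14), (16, x, x, 8), (23, x, c, 14), (23, x, c, 8), (26, x, y, 14), (26, x, y, 8), (35, x, u, 14), (35, x, u, 8), (40, x, z, 14), (40, x, z, 8)}
(P ⨝ T) ⋈ S (natural join on C): {(16, x, x, 14, 1, p), (16, x, x, 14, 23, u), (16, x, x, 14, 36, q), (16, x, x, 8, 15, k), (23, x, c, 14, 1, p), (23, x, c, 14, 23, u), (23, x, c, 14, 36, q), (23, x, c, 8, 15, k), (26, x, y, 14, 1, p), (26, x, y, 14, 23, u), (26, x, y, 14, 36, q), (26, x, y, 8, 15, k), (35, x, u, 14, 1, p), (35, x, u, 14, 23, u), (35, x, u, 14, 36, q), (35, x, u, 8, 15, k), (40, x, z, 14, 1, p), (40, x, z, 14, 23, u), (40, x, z, 14, 36, q), (40, x, z, 8, 15, k)}
π_{F, A, C, G, B} gives {(x, c, 14, 1, 23), (x, c, 14, 23, 23), (x, c, 14, 36, 23), (x, c, 8, 15, 23), (x, u, 14, 1, 35), (x, u, 14, 23, 35), (x, u, 14, 36, 35), (x, u, 8, 15, 35), (x, x, 14, 1, 16), (x, x, 14, 23, 16), (x, x, 14, 36, 16), (x, x, 8, 15, 16), (x, y, 14, 1, 26), (x, y, 14, 23, 26), (x, y, 14, 36, 26), (x, y, 8, 15, 26), (x, z, 14, 1, 40), (x, z, 14, 23, 40), (x, z, 14, 36, 40), (x, z, 8, 15, 40)}.
σ[C ≠ 14 and F = x]: keep tuples satisfying C ≠ 14 and F = x → {(x, c, 8, 15, 23), (x, u, 8, 15, 35), (x, x, 8, 15, 16), (x, y, 8, 15, 26), (x, z, 8, 15, 40)}
π_{G, A} gives {(15, c), (15, u), (15, x), (15, y), (15, z)}.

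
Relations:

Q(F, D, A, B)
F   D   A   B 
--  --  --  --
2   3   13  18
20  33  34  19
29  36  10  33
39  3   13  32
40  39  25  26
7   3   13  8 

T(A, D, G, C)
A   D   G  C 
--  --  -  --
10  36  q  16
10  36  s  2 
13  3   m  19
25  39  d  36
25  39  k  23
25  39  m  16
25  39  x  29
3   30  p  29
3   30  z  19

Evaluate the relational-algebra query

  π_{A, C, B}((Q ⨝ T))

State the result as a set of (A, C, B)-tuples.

{(10, 16, 33), (10, 2, 33), (13, 19, 18), (13, 19, 32), (13, 19, 8), (25, 16, 26), (25, 23, 26), (25, 29, 26), (25, 36, 26)}

Q ⋈ T (natural join on D, A): {(2, 3, 13, 18, m, 19), (29, 36, 10, 33, q, 16), (29, 36, 10, 33, s, 2), (39, 3, 13, 32, m, 19), (40, 39, 25, 26, d, 36), (40, 39, 25, 26, k, 23), (40, 39, 25, 26, m, 16), (40, 39, 25, 26, x, 29), (7, 3, 13, 8, m, 19)}
π_{A, C, B} gives {(10, 16, 33), (10, 2, 33), (13, 19, 18), (13, 19, 32), (13, 19, 8), (25, 16, 26), (25, 23, 26), (25, 29, 26), (25, 36, 26)}.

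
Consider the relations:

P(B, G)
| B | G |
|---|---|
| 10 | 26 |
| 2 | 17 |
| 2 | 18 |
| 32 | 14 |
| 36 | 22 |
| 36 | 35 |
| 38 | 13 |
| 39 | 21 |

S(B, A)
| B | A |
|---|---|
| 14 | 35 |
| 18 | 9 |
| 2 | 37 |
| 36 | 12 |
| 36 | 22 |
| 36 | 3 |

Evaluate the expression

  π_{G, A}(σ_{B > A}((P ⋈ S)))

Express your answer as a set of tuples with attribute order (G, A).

Joining P and S on B yields {(2, 17, 37), (2, 18, 37), (36, 22, 12), (36, 22, 22), (36, 22, 3), (36, 35, 12), (36, 35, 22), (36, 35, 3)}.
Selection B > A: {(36, 22, 12), (36, 22, 22), (36, 22, 3), (36, 35, 12), (36, 35, 22), (36, 35, 3)}
π_{G, A} gives {(22, 12), (22, 22), (22, 3), (35, 12), (35, 22), (35, 3)}.

{(22, 12), (22, 22), (22, 3), (35, 12), (35, 22), (35, 3)}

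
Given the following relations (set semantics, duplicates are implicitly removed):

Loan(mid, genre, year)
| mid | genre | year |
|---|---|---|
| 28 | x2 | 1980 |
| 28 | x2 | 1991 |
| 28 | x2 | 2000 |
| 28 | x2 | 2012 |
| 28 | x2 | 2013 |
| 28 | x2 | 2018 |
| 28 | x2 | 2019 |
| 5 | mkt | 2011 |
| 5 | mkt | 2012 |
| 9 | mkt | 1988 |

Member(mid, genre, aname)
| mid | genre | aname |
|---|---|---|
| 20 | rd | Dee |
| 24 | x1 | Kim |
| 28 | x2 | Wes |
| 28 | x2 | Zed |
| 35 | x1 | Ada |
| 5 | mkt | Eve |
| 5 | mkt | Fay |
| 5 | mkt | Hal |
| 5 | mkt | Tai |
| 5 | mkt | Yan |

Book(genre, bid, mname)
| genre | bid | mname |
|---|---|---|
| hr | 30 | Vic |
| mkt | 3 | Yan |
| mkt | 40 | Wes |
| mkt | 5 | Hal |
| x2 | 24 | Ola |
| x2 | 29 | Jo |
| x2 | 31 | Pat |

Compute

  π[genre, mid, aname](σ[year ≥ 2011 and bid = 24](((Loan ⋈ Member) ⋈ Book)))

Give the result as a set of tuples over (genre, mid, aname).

{(x2, 28, Wes), (x2, 28, Zed)}

Joining Loan and Member on mid, genre yields {(28, x2, 1980, Wes), (28, x2, 1980, Zed), (28, x2, 1991, Wes), (28, x2, 1991, Zed), (28, x2, 2000, Wes), (28, x2, 2000, Zed), (28, x2, 2012, Wes), (28, x2, 2012, Zed), (28, x2, 2013, Wes), (28, x2, 2013, Zed), (28, x2, 2018, Wes), (28, x2, 2018, Zed), (28, x2, 2019, Wes), (28, x2, 2019, Zed), (5, mkt, 2011, Eve), (5, mkt, 2011, Fay), (5, mkt, 2011, Hal), (5, mkt, 2011, Tai), (5, mkt, 2011, Yan), (5, mkt, 2012, Eve), (5, mkt, 2012, Fay), (5, mkt, 2012, Hal), (5, mkt, 2012, Tai), (5, mkt, 2012, Yan)}.
Joining (Loan ⋈ Member) and Book on genre yields {(28, x2, 1980, Wes, 24, Ola), (28, x2, 1980, Wes, 29, Jo), (28, x2, 1980, Wes, 31, Pat), (28, x2, 1980, Zed, 24, Ola), (28, x2, 1980, Zed, 29, Jo), (28, x2, 1980, Zed, 31, Pat), (28, x2, 1991, Wes, 24, Ola), (28, x2, 1991, Wes, 29, Jo), (28, x2, 1991, Wes, 31, Pat), (28, x2, 1991, Zed, 24, Ola), (28, x2, 1991, Zed, 29, Jo), (28, x2, 1991, Zed, 31, Pat), (28, x2, 2000, Wes, 24, Ola), (28, x2, 2000, Wes, 29, Jo), (28, x2, 2000, Wes, 31, Pat), (28, x2, 2000, Zed, 24, Ola), (28, x2, 2000, Zed, 29, Jo), (28, x2, 2000, Zed, 31, Pat), (28, x2, 2012, Wes, 24, Ola), (28, x2, 2012, Wes, 29, Jo), (28, x2, 2012, Wes, 31, Pat), (28, x2, 2012, Zed, 24, Ola), (28, x2, 2012, Zed, 29, Jo), (28, x2, 2012, Zed, 31, Pat), (28, x2, 2013, Wes, 24, Ola), (28, x2, 2013, Wes, 29, Jo), (28, x2, 2013, Wes, 31, Pat), (28, x2, 2013, Zed, 24, Ola), (28, x2, 2013, Zed, 29, Jo), (28, x2, 2013, Zed, 31, Pat), (28, x2, 2018, Wes, 24, Ola), (28, x2, 2018, Wes, 29, Jo), (28, x2, 2018, Wes, 31, Pat), (28, x2, 2018, Zed, 24, Ola), (28, x2, 2018, Zed, 29, Jo), (28, x2, 2018, Zed, 31, Pat), (28, x2, 2019, Wes, 24, Ola), (28, x2, 2019, Wes, 29, Jo), (28, x2, 2019, Wes, 31, Pat), (28, x2, 2019, Zed, 24, Ola), (28, x2, 2019, Zed, 29, Jo), (28, x2, 2019, Zed, 31, Pat), (5, mkt, 2011, Eve, 3, Yan), (5, mkt, 2011, Eve, 40, Wes), (5, mkt, 2011, Eve, 5, Hal), (5, mkt, 2011, Fay, 3, Yan), (5, mkt, 2011, Fay, 40, Wes), (5, mkt, 2011, Fay, 5, Hal), (5, mkt, 2011, Hal, 3, Yan), (5, mkt, 2011, Hal, 40, Wes), (5, mkt, 2011, Hal, 5, Hal), (5, mkt, 2011, Tai, 3, Yan), (5, mkt, 2011, Tai, 40, Wes), (5, mkt, 2011, Tai, 5, Hal), (5, mkt, 2011, Yan, 3, Yan), (5, mkt, 2011, Yan, 40, Wes), (5, mkt, 2011, Yan, 5, Hal), (5, mkt, 2012, Eve, 3, Yan), (5, mkt, 2012, Eve, 40, Wes), (5, mkt, 2012, Eve, 5, Hal), (5, mkt, 2012, Fay, 3, Yan), (5, mkt, 2012, Fay, 40, Wes), (5, mkt, 2012, Fay, 5, Hal), (5, mkt, 2012, Hal, 3, Yan), (5, mkt, 2012, Hal, 40, Wes), (5, mkt, 2012, Hal, 5, Hal), (5, mkt, 2012, Tai, 3, Yan), (5, mkt, 2012, Tai, 40, Wes), (5, mkt, 2012, Tai, 5, Hal), (5, mkt, 2012, Yan, 3, Yan), (5, mkt, 2012, Yan, 40, Wes), (5, mkt, 2012, Yan, 5, Hal)}.
Filtering on year ≥ 2011 and bid = 24 leaves {(28, x2, 2012, Wes, 24, Ola), (28, x2, 2012, Zed, 24, Ola), (28, x2, 2013, Wes, 24, Ola), (28, x2, 2013, Zed, 24, Ola), (28, x2, 2018, Wes, 24, Ola), (28, x2, 2018, Zed, 24, Ola), (28, x2, 2019, Wes, 24, Ola), (28, x2, 2019, Zed, 24, Ola)}.
π_{genre, mid, aname} gives {(x2, 28, Wes), (x2, 28, Zed)} (6 duplicate(s) eliminated).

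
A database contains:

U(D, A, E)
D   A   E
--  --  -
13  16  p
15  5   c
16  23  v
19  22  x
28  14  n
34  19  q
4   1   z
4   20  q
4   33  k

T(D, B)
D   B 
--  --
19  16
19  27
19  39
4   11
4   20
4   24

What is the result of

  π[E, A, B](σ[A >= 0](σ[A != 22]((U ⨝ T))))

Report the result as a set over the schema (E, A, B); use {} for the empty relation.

Natural join on D: {(19, 22, x, 16), (19, 22, x, 27), (19, 22, x, 39), (4, 1, z, 11), (4, 1, z, 20), (4, 1, z, 24), (4, 20, q, 11), (4, 20, q, 20), (4, 20, q, 24), (4, 33, k, 11), (4, 33, k, 20), (4, 33, k, 24)}
Selection A != 22: {(4, 1, z, 11), (4, 1, z, 20), (4, 1, z, 24), (4, 20, q, 11), (4, 20, q, 20), (4, 20, q, 24), (4, 33, k, 11), (4, 33, k, 20), (4, 33, k, 24)}
Selection A >= 0: {(4, 1, z, 11), (4, 1, z, 20), (4, 1, z, 24), (4, 20, q, 11), (4, 20, q, 20), (4, 20, q, 24), (4, 33, k, 11), (4, 33, k, 20), (4, 33, k, 24)}
Keep only column(s) E, A, B: {(k, 33, 11), (k, 33, 20), (k, 33, 24), (q, 20, 11), (q, 20, 20), (q, 20, 24), (z, 1, 11), (z, 1, 20), (z, 1, 24)}

{(k, 33, 11), (k, 33, 20), (k, 33, 24), (q, 20, 11), (q, 20, 20), (q, 20, 24), (z, 1, 11), (z, 1, 20), (z, 1, 24)}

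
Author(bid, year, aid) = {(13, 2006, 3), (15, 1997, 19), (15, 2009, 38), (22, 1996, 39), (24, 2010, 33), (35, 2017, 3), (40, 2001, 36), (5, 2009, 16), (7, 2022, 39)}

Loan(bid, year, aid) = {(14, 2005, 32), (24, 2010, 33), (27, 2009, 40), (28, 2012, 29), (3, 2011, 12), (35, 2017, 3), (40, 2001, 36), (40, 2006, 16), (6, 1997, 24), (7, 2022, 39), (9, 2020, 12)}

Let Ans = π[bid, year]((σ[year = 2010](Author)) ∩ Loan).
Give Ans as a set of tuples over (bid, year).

{(24, 2010)}

σ[year = 2010]: keep tuples satisfying year = 2010 → {(24, 2010, 33)}
Set intersection of the two operands is {(24, 2010, 33)}.
Projecting to bid, year: {(24, 2010)}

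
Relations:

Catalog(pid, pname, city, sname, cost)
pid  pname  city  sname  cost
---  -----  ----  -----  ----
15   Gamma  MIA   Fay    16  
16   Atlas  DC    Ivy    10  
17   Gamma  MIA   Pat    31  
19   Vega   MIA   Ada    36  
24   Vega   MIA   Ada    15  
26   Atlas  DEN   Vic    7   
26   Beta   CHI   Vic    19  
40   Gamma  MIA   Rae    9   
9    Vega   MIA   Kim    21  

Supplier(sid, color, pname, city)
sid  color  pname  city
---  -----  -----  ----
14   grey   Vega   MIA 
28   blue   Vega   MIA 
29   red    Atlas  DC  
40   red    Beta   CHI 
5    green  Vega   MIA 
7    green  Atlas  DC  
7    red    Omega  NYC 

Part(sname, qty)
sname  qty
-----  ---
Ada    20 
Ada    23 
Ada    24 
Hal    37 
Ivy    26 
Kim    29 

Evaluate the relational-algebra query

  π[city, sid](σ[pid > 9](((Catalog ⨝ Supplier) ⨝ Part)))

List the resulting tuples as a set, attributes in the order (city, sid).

Joining Catalog and Supplier on pname, city yields {(16, Atlas, DC, Ivy, 10, 29, red), (16, Atlas, DC, Ivy, 10, 7, green), (19, Vega, MIA, Ada, 36, 14, grey), (19, Vega, MIA, Ada, 36, 28, blue), (19, Vega, MIA, Ada, 36, 5, green), (24, Vega, MIA, Ada, 15, 14, grey), (24, Vega, MIA, Ada, 15, 28, blue), (24, Vega, MIA, Ada, 15, 5, green), (26, Beta, CHI, Vic, 19, 40, red), (9, Vega, MIA, Kim, 21, 14, grey), (9, Vega, MIA, Kim, 21, 28, blue), (9, Vega, MIA, Kim, 21, 5, green)}.
Joining (Catalog ⨝ Supplier) and Part on sname yields {(16, Atlas, DC, Ivy, 10, 29, red, 26), (16, Atlas, DC, Ivy, 10, 7, green, 26), (19, Vega, MIA, Ada, 36, 14, grey, 20), (19, Vega, MIA, Ada, 36, 14, grey, 23), (19, Vega, MIA, Ada, 36, 14, grey, 24), (19, Vega, MIA, Ada, 36, 28, blue, 20), (19, Vega, MIA, Ada, 36, 28, blue, 23), (19, Vega, MIA, Ada, 36, 28, blue, 24), (19, Vega, MIA, Ada, 36, 5, green, 20), (19, Vega, MIA, Ada, 36, 5, green, 23), (19, Vega, MIA, Ada, 36, 5, green, 24), (24, Vega, MIA, Ada, 15, 14, grey, 20), (24, Vega, MIA, Ada, 15, 14, grey, 23), (24, Vega, MIA, Ada, 15, 14, grey, 24), (24, Vega, MIA, Ada, 15, 28, blue, 20), (24, Vega, MIA, Ada, 15, 28, blue, 23), (24, Vega, MIA, Ada, 15, 28, blue, 24), (24, Vega, MIA, Ada, 15, 5, green, 20), (24, Vega, MIA, Ada, 15, 5, green, 23), (24, Vega, MIA, Ada, 15, 5, green, 24), (9, Vega, MIA, Kim, 21, 14, grey, 29), (9, Vega, MIA, Kim, 21, 28, blue, 29), (9, Vega, MIA, Kim, 21, 5, green, 29)}.
Apply σ_{pid > 9}; surviving tuples: {(16, Atlas, DC, Ivy, 10, 29, red, 26), (16, Atlas, DC, Ivy, 10, 7, green, 26), (19, Vega, MIA, Ada, 36, 14, grey, 20), (19, Vega, MIA, Ada, 36, 14, grey, 23), (19, Vega, MIA, Ada, 36, 14, grey, 24), (19, Vega, MIA, Ada, 36, 28, blue, 20), (19, Vega, MIA, Ada, 36, 28, blue, 23), (19, Vega, MIA, Ada, 36, 28, blue, 24), (19, Vega, MIA, Ada, 36, 5, green, 20), (19, Vega, MIA, Ada, 36, 5, green, 23), (19, Vega, MIA, Ada, 36, 5, green, 24), (24, Vega, MIA, Ada, 15, 14, grey, 20), (24, Vega, MIA, Ada, 15, 14, grey, 23), (24, Vega, MIA, Ada, 15, 14, grey, 24), (24, Vega, MIA, Ada, 15, 28, blue, 20), (24, Vega, MIA, Ada, 15, 28, blue, 23), (24, Vega, MIA, Ada, 15, 28, blue, 24), (24, Vega, MIA, Ada, 15, 5, green, 20), (24, Vega, MIA, Ada, 15, 5, green, 23), (24, Vega, MIA, Ada, 15, 5, green, 24)}
π[city, sid]: project onto (city, sid) (15 duplicate(s) eliminated) → {(DC, 29), (DC, 7), (MIA, 14), (MIA, 28), (MIA, 5)}

{(DC, 29), (DC, 7), (MIA, 14), (MIA, 28), (MIA, 5)}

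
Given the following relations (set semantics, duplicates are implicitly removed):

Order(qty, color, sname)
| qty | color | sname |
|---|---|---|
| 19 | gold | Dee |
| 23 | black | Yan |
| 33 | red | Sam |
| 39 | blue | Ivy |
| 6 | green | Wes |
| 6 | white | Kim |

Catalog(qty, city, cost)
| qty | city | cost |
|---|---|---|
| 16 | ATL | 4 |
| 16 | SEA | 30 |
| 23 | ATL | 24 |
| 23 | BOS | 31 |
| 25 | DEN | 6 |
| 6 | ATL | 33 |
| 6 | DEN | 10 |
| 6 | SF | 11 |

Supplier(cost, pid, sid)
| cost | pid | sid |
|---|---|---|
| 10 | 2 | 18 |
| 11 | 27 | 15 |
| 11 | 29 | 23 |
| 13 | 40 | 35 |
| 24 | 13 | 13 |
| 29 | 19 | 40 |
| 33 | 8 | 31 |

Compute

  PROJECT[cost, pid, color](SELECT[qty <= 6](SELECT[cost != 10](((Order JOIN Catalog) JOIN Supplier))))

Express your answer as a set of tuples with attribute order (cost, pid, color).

Order ⋈ Catalog (natural join on qty): {(23, black, Yan, ATL, 24), (23, black, Yan, BOS, 31), (6, green, Wes, ATL, 33), (6, green, Wes, DEN, 10), (6, green, Wes, SF, 11), (6, white, Kim, ATL, 33), (6, white, Kim, DEN, 10), (6, white, Kim, SF, 11)}
(Order JOIN Catalog) ⋈ Supplier (natural join on cost): {(23, black, Yan, ATL, 24, 13, 13), (6, green, Wes, ATL, 33, 8, 31), (6, green, Wes, DEN, 10, 2, 18), (6, green, Wes, SF, 11, 27, 15), (6, green, Wes, SF, 11, 29, 23), (6, white, Kim, ATL, 33, 8, 31), (6, white, Kim, DEN, 10, 2, 18), (6, white, Kim, SF, 11, 27, 15), (6, white, Kim, SF, 11, 29, 23)}
Filtering on cost != 10 leaves {(23, black, Yan, ATL, 24, 13, 13), (6, green, Wes, ATL, 33, 8, 31), (6, green, Wes, SF, 11, 27, 15), (6, green, Wes, SF, 11, 29, 23), (6, white, Kim, ATL, 33, 8, 31), (6, white, Kim, SF, 11, 27, 15), (6, white, Kim, SF, 11, 29, 23)}.
Filtering on qty <= 6 leaves {(6, green, Wes, ATL, 33, 8, 31), (6, green, Wes, SF, 11, 27, 15), (6, green, Wes, SF, 11, 29, 23), (6, white, Kim, ATL, 33, 8, 31), (6, white, Kim, SF, 11, 27, 15), (6, white, Kim, SF, 11, 29, 23)}.
π[cost, pid, color]: project onto (cost, pid, color) → {(11, 27, green), (11, 27, white), (11, 29, green), (11, 29, white), (33, 8, green), (33, 8, white)}

{(11, 27, green), (11, 27, white), (11, 29, green), (11, 29, white), (33, 8, green), (33, 8, white)}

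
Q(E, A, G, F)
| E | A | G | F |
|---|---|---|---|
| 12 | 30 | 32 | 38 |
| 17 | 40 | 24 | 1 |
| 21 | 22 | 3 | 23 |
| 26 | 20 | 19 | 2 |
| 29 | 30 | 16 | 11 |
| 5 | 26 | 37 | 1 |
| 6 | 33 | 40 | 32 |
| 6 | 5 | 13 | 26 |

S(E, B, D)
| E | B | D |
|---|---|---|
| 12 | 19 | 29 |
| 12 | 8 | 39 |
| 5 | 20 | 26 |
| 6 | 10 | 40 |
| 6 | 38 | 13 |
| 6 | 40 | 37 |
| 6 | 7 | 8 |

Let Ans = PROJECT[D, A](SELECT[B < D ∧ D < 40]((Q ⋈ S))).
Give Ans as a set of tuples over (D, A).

{(26, 26), (29, 30), (39, 30), (8, 33), (8, 5)}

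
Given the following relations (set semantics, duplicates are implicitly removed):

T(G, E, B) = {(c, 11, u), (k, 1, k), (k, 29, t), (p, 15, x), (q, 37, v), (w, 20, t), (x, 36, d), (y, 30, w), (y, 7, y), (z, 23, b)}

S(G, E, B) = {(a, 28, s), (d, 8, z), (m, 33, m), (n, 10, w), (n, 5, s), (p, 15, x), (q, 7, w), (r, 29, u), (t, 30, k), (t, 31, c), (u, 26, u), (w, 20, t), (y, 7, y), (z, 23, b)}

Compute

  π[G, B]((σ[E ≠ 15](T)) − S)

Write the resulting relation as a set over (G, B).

Filtering on E ≠ 15 leaves {(c, 11, u), (k, 1, k), (k, 29, t), (q, 37, v), (w, 20, t), (x, 36, d), (y, 30, w), (y, 7, y), (z, 23, b)}.
Taking the difference: {(c, 11, u), (k, 1, k), (k, 29, t), (q, 37, v), (x, 36, d), (y, 30, w)}
Keep only column(s) G, B: {(c, u), (k, k), (k, t), (q, v), (x, d), (y, w)}

{(c, u), (k, k), (k, t), (q, v), (x, d), (y, w)}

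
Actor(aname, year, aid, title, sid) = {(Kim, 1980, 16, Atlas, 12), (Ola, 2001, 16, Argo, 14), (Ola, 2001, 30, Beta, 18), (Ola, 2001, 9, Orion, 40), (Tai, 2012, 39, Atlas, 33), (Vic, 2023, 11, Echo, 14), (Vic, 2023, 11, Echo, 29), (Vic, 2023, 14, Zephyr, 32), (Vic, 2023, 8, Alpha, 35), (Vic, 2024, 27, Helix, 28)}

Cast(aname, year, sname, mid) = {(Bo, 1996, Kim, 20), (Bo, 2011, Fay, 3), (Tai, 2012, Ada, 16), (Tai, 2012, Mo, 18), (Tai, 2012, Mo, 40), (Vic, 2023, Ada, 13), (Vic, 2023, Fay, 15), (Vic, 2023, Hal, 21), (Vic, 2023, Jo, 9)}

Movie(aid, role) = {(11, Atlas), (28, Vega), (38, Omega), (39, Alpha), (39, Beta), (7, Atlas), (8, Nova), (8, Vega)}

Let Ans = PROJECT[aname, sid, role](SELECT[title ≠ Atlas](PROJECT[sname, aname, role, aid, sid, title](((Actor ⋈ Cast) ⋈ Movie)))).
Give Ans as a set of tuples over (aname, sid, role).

Natural join on aname, year: {(Tai, 2012, 39, Atlas, 33, Ada, 16), (Tai, 2012, 39, Atlas, 33, Mo, 18), (Tai, 2012, 39, Atlas, 33, Mo, 40), (Vic, 2023, 11, Echo, 14, Ada, 13), (Vic, 2023, 11, Echo, 14, Fay, 15), (Vic, 2023, 11, Echo, 14, Hal, 21), (Vic, 2023, 11, Echo, 14, Jo, 9), (Vic, 2023, 11, Echo, 29, Ada, 13), (Vic, 2023, 11, Echo, 29, Fay, 15), (Vic, 2023, 11, Echo, 29, Hal, 21), (Vic, 2023, 11, Echo, 29, Jo, 9), (Vic, 2023, 14, Zephyr, 32, Ada, 13), (Vic, 2023, 14, Zephyr, 32, Fay, 15), (Vic, 2023, 14, Zephyr, 32, Hal, 21), (Vic, 2023, 14, Zephyr, 32, Jo, 9), (Vic, 2023, 8, Alpha, 35, Ada, 13), (Vic, 2023, 8, Alpha, 35, Fay, 15), (Vic, 2023, 8, Alpha, 35, Hal, 21), (Vic, 2023, 8, Alpha, 35, Jo, 9)}
Natural join on aid: {(Tai, 2012, 39, Atlas, 33, Ada, 16, Alpha), (Tai, 2012, 39, Atlas, 33, Ada, 16, Beta), (Tai, 2012, 39, Atlas, 33, Mo, 18, Alpha), (Tai, 2012, 39, Atlas, 33, Mo, 18, Beta), (Tai, 2012, 39, Atlas, 33, Mo, 40, Alpha), (Tai, 2012, 39, Atlas, 33, Mo, 40, Beta), (Vic, 2023, 11, Echo, 14, Ada, 13, Atlas), (Vic, 2023, 11, Echo, 14, Fay, 15, Atlas), (Vic, 2023, 11, Echo, 14, Hal, 21, Atlas), (Vic, 2023, 11, Echo, 14, Jo, 9, Atlas), (Vic, 2023, 11, Echo, 29, Ada, 13, Atlas), (Vic, 2023, 11, Echo, 29, Fay, 15, Atlas), (Vic, 2023, 11, Echo, 29, Hal, 21, Atlas), (Vic, 2023, 11, Echo, 29, Jo, 9, Atlas), (Vic, 2023, 8, Alpha, 35, Ada, 13, Nova), (Vic, 2023, 8, Alpha, 35, Ada, 13, Vega), (Vic, 2023, 8, Alpha, 35, Fay, 15, Nova), (Vic, 2023, 8, Alpha, 35, Fay, 15, Vega), (Vic, 2023, 8, Alpha, 35, Hal, 21, Nova), (Vic, 2023, 8, Alpha, 35, Hal, 21, Vega), (Vic, 2023, 8, Alpha, 35, Jo, 9, Nova), (Vic, 2023, 8, Alpha, 35, Jo, 9, Vega)}
Projecting to sname, aname, role, aid, sid, title (2 duplicate(s) eliminated): {(Ada, Tai, Alpha, 39, 33, Atlas), (Ada, Tai, Beta, 39, 33, Atlas), (Ada, Vic, Atlas, 11, 14, Echo), (Ada, Vic, Atlas, 11, 29, Echo), (Ada, Vic, Nova, 8, 35, Alpha), (Ada, Vic, Vega, 8, 35, Alpha), (Fay, Vic, Atlas, 11, 14, Echo), (Fay, Vic, Atlas, 11, 29, Echo), (Fay, Vic, Nova, 8, 35, Alpha), (Fay, Vic, Vega, 8, 35, Alpha), (Hal, Vic, Atlas, 11, 14, Echo), (Hal, Vic, Atlas, 11, 29, Echo), (Hal, Vic, Nova, 8, 35, Alpha), (Hal, Vic, Vega, 8, 35, Alpha), (Jo, Vic, Atlas, 11, 14, Echo), (Jo, Vic, Atlas, 11, 29, Echo), (Jo, Vic, Nova, 8, 35, Alpha), (Jo, Vic, Vega, 8, 35, Alpha), (Mo, Tai, Alpha, 39, 33, Atlas), (Mo, Tai, Beta, 39, 33, Atlas)}
Selection title ≠ Atlas: {(Ada, Vic, Atlas, 11, 14, Echo), (Ada, Vic, Atlas, 11, 29, Echo), (Ada, Vic, Nova, 8, 35, Alpha), (Ada, Vic, Vega, 8, 35, Alpha), (Fay, Vic, Atlas, 11, 14, Echo), (Fay, Vic, Atlas, 11, 29, Echo), (Fay, Vic, Nova, 8, 35, Alpha), (Fay, Vic, Vega, 8, 35, Alpha), (Hal, Vic, Atlas, 11, 14, Echo), (Hal, Vic, Atlas, 11, 29, Echo), (Hal, Vic, Nova, 8, 35, Alpha), (Hal, Vic, Vega, 8, 35, Alpha), (Jo, Vic, Atlas, 11, 14, Echo), (Jo, Vic, Atlas, 11, 29, Echo), (Jo, Vic, Nova, 8, 35, Alpha), (Jo, Vic, Vega, 8, 35, Alpha)}
Projecting to aname, sid, role (12 duplicate(s) eliminated): {(Vic, 14, Atlas), (Vic, 29, Atlas), (Vic, 35, Nova), (Vic, 35, Vega)}

{(Vic, 14, Atlas), (Vic, 29, Atlas), (Vic, 35, Nova), (Vic, 35, Vega)}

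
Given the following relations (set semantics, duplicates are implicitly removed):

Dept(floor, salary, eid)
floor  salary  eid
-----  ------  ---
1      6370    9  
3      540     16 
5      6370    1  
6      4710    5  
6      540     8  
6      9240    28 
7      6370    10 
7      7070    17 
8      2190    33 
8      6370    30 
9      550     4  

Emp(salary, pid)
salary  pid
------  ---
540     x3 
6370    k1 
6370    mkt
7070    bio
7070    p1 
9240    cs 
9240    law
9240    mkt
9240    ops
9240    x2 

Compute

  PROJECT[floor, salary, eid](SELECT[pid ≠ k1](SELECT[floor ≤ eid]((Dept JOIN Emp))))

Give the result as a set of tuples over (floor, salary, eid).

Joining Dept and Emp on salary yields {(1, 6370, 9, k1), (1, 6370, 9, mkt), (3, 540, 16, x3), (5, 6370, 1, k1), (5, 6370, 1, mkt), (6, 540, 8, x3), (6, 9240, 28, cs), (6, 9240, 28, law), (6, 9240, 28, mkt), (6, 9240, 28, ops), (6, 9240, 28, x2), (7, 6370, 10, k1), (7, 6370, 10, mkt), (7, 7070, 17, bio), (7, 7070, 17, p1), (8, 6370, 30, k1), (8, 6370, 30, mkt)}.
Apply σ_{floor ≤ eid}; surviving tuples: {(1, 6370, 9, k1), (1, 6370, 9, mkt), (3, 540, 16, x3), (6, 540, 8, x3), (6, 9240, 28, cs), (6, 9240, 28, law), (6, 9240, 28, mkt), (6, 9240, 28, ops), (6, 9240, 28, x2), (7, 6370, 10, k1), (7, 6370, 10, mkt), (7, 7070, 17, bio), (7, 7070, 17, p1), (8, 6370, 30, k1), (8, 6370, 30, mkt)}
Apply σ_{pid ≠ k1}; surviving tuples: {(1, 6370, 9, mkt), (3, 540, 16, x3), (6, 540, 8, x3), (6, 9240, 28, cs), (6, 9240, 28, law), (6, 9240, 28, mkt), (6, 9240, 28, ops), (6, 9240, 28, x2), (7, 6370, 10, mkt), (7, 7070, 17, bio), (7, 7070, 17, p1), (8, 6370, 30, mkt)}
π_{floor, salary, eid} gives {(1, 6370, 9), (3, 540, 16), (6, 540, 8), (6, 9240, 28), (7, 6370, 10), (7, 7070, 17), (8, 6370, 30)} (5 duplicate(s) eliminated).

{(1, 6370, 9), (3, 540, 16), (6, 540, 8), (6, 9240, 28), (7, 6370, 10), (7, 7070, 17), (8, 6370, 30)}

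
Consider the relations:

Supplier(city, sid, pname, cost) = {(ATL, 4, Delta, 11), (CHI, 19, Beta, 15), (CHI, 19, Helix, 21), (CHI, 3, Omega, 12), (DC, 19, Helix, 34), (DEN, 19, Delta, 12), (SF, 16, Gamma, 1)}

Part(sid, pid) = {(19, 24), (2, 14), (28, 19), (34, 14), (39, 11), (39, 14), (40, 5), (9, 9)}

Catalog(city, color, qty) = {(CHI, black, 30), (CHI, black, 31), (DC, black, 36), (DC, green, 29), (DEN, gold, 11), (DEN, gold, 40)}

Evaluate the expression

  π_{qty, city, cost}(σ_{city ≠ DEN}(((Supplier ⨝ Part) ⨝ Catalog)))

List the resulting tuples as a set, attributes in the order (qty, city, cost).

Natural join on sid: {(CHI, 19, Beta, 15, 24), (CHI, 19, Helix, 21, 24), (DC, 19, Helix, 34, 24), (DEN, 19, Delta, 12, 24)}
Natural join on city: {(CHI, 19, Beta, 15, 24, black, 30), (CHI, 19, Beta, 15, 24, black, 31), (CHI, 19, Helix, 21, 24, black, 30), (CHI, 19, Helix, 21, 24, black, 31), (DC, 19, Helix, 34, 24, black, 36), (DC, 19, Helix, 34, 24, green, 29), (DEN, 19, Delta, 12, 24, gold, 11), (DEN, 19, Delta, 12, 24, gold, 40)}
Filtering on city ≠ DEN leaves {(CHI, 19, Beta, 15, 24, black, 30), (CHI, 19, Beta, 15, 24, black, 31), (CHI, 19, Helix, 21, 24, black, 30), (CHI, 19, Helix, 21, 24, black, 31), (DC, 19, Helix, 34, 24, black, 36), (DC, 19, Helix, 34, 24, green, 29)}.
Keep only column(s) qty, city, cost: {(29, DC, 34), (30, CHI, 15), (30, CHI, 21), (31, CHI, 15), (31, CHI, 21), (36, DC, 34)}

{(29, DC, 34), (30, CHI, 15), (30, CHI, 21), (31, CHI, 15), (31, CHI, 21), (36, DC, 34)}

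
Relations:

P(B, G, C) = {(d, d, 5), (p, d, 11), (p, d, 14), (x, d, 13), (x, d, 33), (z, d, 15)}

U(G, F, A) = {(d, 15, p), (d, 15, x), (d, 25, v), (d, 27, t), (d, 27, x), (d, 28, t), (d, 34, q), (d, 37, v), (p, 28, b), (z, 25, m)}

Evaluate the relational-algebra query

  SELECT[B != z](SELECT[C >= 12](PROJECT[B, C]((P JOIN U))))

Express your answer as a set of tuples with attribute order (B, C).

{(p, 14), (x, 13), (x, 33)}

Joining P and U on G yields {(d, d, 5, 15, p), (d, d, 5, 15, x), (d, d, 5, 25, v), (d, d, 5, 27, t), (d, d, 5, 27, x), (d, d, 5, 28, t), (d, d, 5, 34, q), (d, d, 5, 37, v), (p, d, 11, 15, p), (p, d, 11, 15, x), (p, d, 11, 25, v), (p, d, 11, 27, t), (p, d, 11, 27, x), (p, d, 11, 28, t), (p, d, 11, 34, q), (p, d, 11, 37, v), (p, d, 14, 15, p), (p, d, 14, 15, x), (p, d, 14, 25, v), (p, d, 14, 27, t), (p, d, 14, 27, x), (p, d, 14, 28, t), (p, d, 14, 34, q), (p, d, 14, 37, v), (x, d, 13, 15, p), (x, d, 13, 15, x), (x, d, 13, 25, v), (x, d, 13, 27, t), (x, d, 13, 27, x), (x, d, 13, 28, t), (x, d, 13, 34, q), (x, d, 13, 37, v), (x, d, 33, 15, p), (x, d, 33, 15, x), (x, d, 33, 25, v), (x, d, 33, 27, t), (x, d, 33, 27, x), (x, d, 33, 28, t), (x, d, 33, 34, q), (x, d, 33, 37, v), (z, d, 15, 15, p), (z, d, 15, 15, x), (z, d, 15, 25, v), (z, d, 15, 27, t), (z, d, 15, 27, x), (z, d, 15, 28, t), (z, d, 15, 34, q), (z, d, 15, 37, v)}.
Keep only column(s) B, C (42 duplicate(s) eliminated): {(d, 5), (p, 11), (p, 14), (x, 13), (x, 33), (z, 15)}
Apply σ_{C >= 12}; surviving tuples: {(p, 14), (x, 13), (x, 33), (z, 15)}
Apply σ_{B != z}; surviving tuples: {(p, 14), (x, 13), (x, 33)}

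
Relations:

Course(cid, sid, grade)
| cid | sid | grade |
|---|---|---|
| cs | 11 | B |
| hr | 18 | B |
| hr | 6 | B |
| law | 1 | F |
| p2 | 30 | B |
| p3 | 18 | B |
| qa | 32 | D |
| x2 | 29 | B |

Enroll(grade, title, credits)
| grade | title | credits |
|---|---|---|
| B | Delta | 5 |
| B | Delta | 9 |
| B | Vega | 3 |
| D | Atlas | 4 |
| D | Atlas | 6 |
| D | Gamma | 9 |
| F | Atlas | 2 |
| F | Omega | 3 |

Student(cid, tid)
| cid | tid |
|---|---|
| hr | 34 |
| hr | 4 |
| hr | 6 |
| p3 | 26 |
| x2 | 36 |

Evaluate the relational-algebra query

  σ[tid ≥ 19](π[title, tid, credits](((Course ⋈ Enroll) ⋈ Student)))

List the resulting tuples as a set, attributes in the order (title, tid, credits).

Course ⋈ Enroll (natural join on grade): {(cs, 11, B, Delta, 5), (cs, 11, B, Delta, 9), (cs, 11, B, Vega, 3), (hr, 18, B, Delta, 5), (hr, 18, B, Delta, 9), (hr, 18, B, Vega, 3), (hr, 6, B, Delta, 5), (hr, 6, B, Delta, 9), (hr, 6, B, Vega, 3), (law, 1, F, Atlas, 2), (law, 1, F, Omega, 3), (p2, 30, B, Delta, 5), (p2, 30, B, Delta, 9), (p2, 30, B, Vega, 3), (p3, 18, B, Delta, 5), (p3, 18, B, Delta, 9), (p3, 18, B, Vega, 3), (qa, 32, D, Atlas, 4), (qa, 32, D, Atlas, 6), (qa, 32, D, Gamma, 9), (x2, 29, B, Delta, 5), (x2, 29, B, Delta, 9), (x2, 29, B, Vega, 3)}
(Course ⋈ Enroll) ⋈ Student (natural join on cid): {(hr, 18, B, Delta, 5, 34), (hr, 18, B, Delta, 5, 4), (hr, 18, B, Delta, 5, 6), (hr, 18, B, Delta, 9, 34), (hr, 18, B, Delta, 9, 4), (hr, 18, B, Delta, 9, 6), (hr, 18, B, Vega, 3, 34), (hr, 18, B, Vega, 3, 4), (hr, 18, B, Vega, 3, 6), (hr, 6, B, Delta, 5, 34), (hr, 6, B, Delta, 5, 4), (hr, 6, B, Delta, 5, 6), (hr, 6, B, Delta, 9, 34), (hr, 6, B, Delta, 9, 4), (hr, 6, B, Delta, 9, 6), (hr, 6, B, Vega, 3, 34), (hr, 6, B, Vega, 3, 4), (hr, 6, B, Vega, 3, 6), (p3, 18, B, Delta, 5, 26), (p3, 18, B, Delta, 9, 26), (p3, 18, B, Vega, 3, 26), (x2, 29, B, Delta, 5, 36), (x2, 29, B, Delta, 9, 36), (x2, 29, B, Vega, 3, 36)}
π[title, tid, credits]: project onto (title, tid, credits) (9 duplicate(s) eliminated) → {(Delta, 26, 5), (Delta, 26, 9), (Delta, 34, 5), (Delta, 34, 9), (Delta, 36, 5), (Delta, 36, 9), (Delta, 4, 5), (Delta, 4, 9), (Delta, 6, 5), (Delta, 6, 9), (Vega, 26, 3), (Vega, 34, 3), (Vega, 36, 3), (Vega, 4, 3), (Vega, 6, 3)}
Filtering on tid ≥ 19 leaves {(Delta, 26, 5), (Delta, 26, 9), (Delta, 34, 5), (Delta, 34, 9), (Delta, 36, 5), (Delta, 36, 9), (Vega, 26, 3), (Vega, 34, 3), (Vega, 36, 3)}.

{(Delta, 26, 5), (Delta, 26, 9), (Delta, 34, 5), (Delta, 34, 9), (Delta, 36, 5), (Delta, 36, 9), (Vega, 26, 3), (Vega, 34, 3), (Vega, 36, 3)}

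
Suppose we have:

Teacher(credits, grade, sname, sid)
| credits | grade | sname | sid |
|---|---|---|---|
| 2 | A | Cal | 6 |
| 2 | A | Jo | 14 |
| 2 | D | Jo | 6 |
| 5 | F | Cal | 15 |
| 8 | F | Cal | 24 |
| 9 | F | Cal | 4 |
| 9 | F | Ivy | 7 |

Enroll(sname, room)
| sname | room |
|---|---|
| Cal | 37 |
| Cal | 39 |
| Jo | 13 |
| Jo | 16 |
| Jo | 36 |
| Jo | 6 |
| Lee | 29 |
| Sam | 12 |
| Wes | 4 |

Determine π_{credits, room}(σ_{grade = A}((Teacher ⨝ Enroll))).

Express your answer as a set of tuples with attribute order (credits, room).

{(2, 13), (2, 16), (2, 36), (2, 37), (2, 39), (2, 6)}

Natural join on sname: {(2, A, Cal, 6, 37), (2, A, Cal, 6, 39), (2, A, Jo, 14, 13), (2, A, Jo, 14, 16), (2, A, Jo, 14, 36), (2, A, Jo, 14, 6), (2, D, Jo, 6, 13), (2, D, Jo, 6, 16), (2, D, Jo, 6, 36), (2, D, Jo, 6, 6), (5, F, Cal, 15, 37), (5, F, Cal, 15, 39), (8, F, Cal, 24, 37), (8, F, Cal, 24, 39), (9, F, Cal, 4, 37), (9, F, Cal, 4, 39)}
Filtering on grade = A leaves {(2, A, Cal, 6, 37), (2, A, Cal, 6, 39), (2, A, Jo, 14, 13), (2, A, Jo, 14, 16), (2, A, Jo, 14, 36), (2, A, Jo, 14, 6)}.
Keep only column(s) credits, room: {(2, 13), (2, 16), (2, 36), (2, 37), (2, 39), (2, 6)}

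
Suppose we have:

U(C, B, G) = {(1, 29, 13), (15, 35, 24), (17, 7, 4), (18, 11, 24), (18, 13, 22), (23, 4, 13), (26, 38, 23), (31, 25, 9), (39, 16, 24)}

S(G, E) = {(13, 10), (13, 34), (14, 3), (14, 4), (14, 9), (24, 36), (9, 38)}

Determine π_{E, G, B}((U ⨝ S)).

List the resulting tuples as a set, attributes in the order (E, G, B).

{(10, 13, 29), (10, 13, 4), (34, 13, 29), (34, 13, 4), (36, 24, 11), (36, 24, 16), (36, 24, 35), (38, 9, 25)}

U ⋈ S (natural join on G): {(1, 29, 13, 10), (1, 29, 13, 34), (15, 35, 24, 36), (18, 11, 24, 36), (23, 4, 13, 10), (23, 4, 13, 34), (31, 25, 9, 38), (39, 16, 24, 36)}
π_{E, G, B} gives {(10, 13, 29), (10, 13, 4), (34, 13, 29), (34, 13, 4), (36, 24, 11), (36, 24, 16), (36, 24, 35), (38, 9, 25)}.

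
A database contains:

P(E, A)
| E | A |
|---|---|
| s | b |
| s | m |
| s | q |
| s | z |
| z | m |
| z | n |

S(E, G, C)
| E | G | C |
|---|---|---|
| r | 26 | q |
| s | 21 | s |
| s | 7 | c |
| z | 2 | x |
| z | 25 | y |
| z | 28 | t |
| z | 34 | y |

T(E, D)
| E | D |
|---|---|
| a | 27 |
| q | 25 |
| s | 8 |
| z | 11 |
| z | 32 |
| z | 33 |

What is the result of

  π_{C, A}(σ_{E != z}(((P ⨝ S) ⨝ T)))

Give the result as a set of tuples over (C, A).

Joining P and S on E yields {(s, b, 21, s), (s, b, 7, c), (s, m, 21, s), (s, m, 7, c), (s, q, 21, s), (s, q, 7, c), (s, z, 21, s), (s, z, 7, c), (z, m, 2, x), (z, m, 25, y), (z, m, 28, t), (z, m, 34, y), (z, n, 2, x), (z, n, 25, y), (z, n, 28, t), (z, n, 34, y)}.
Joining (P ⨝ S) and T on E yields {(s, b, 21, s, 8), (s, b, 7, c, 8), (s, m, 21, s, 8), (s, m, 7, c, 8), (s, q, 21, s, 8), (s, q, 7, c, 8), (s, z, 21, s, 8), (s, z, 7, c, 8), (z, m, 2, x, 11), (z, m, 2, x, 32), (z, m, 2, x, 33), (z, m, 25, y, 11), (z, m, 25, y, 32), (z, m, 25, y, 33), (z, m, 28, t, 11), (z, m, 28, t, 32), (z, m, 28, t, 33), (z, m, 34, y, 11), (z, m, 34, y, 32), (z, m, 34, y, 33), (z, n, 2, x, 11), (z, n, 2, x, 32), (z, n, 2, x, 33), (z, n, 25, y, 11), (z, n, 25, y, 32), (z, n, 25, y, 33), (z, n, 28, t, 11), (z, n, 28, t, 32), (z, n, 28, t, 33), (z, n, 34, y, 11), (z, n, 34, y, 32), (z, n, 34, y, 33)}.
Apply σ_{E != z}; surviving tuples: {(s, b, 21, s, 8), (s, b, 7, c, 8), (s, m, 21, s, 8), (s, m, 7, c, 8), (s, q, 21, s, 8), (s, q, 7, c, 8), (s, z, 21, s, 8), (s, z, 7, c, 8)}
π[C, A]: project onto (C, A) → {(c, b), (c, m), (c, q), (c, z), (s, b), (s, m), (s, q), (s, z)}

{(c, b), (c, m), (c, q), (c, z), (s, b), (s, m), (s, q), (s, z)}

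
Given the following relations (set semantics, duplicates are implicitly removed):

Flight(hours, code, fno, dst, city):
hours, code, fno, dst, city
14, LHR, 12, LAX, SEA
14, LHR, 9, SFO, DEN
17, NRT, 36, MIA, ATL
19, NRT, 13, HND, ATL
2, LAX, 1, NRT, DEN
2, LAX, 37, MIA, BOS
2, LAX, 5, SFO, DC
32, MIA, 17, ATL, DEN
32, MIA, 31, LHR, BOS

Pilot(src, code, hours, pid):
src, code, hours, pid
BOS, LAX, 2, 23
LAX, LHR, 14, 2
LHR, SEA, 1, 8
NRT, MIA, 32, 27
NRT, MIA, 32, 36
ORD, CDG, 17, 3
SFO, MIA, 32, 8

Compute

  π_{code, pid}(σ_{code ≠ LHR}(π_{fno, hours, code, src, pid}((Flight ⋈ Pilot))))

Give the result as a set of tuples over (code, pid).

{(LAX, 23), (MIA, 27), (MIA, 36), (MIA, 8)}

Joining Flight and Pilot on hours, code yields {(14, LHR, 12, LAX, SEA, LAX, 2), (14, LHR, 9, SFO, DEN, LAX, 2), (2, LAX, 1, NRT, DEN, BOS, 23), (2, LAX, 37, MIA, BOS, BOS, 23), (2, LAX, 5, SFO, DC, BOS, 23), (32, MIA, 17, ATL, DEN, NRT, 27), (32, MIA, 17, ATL, DEN, NRT, 36), (32, MIA, 17, ATL, DEN, SFO, 8), (32, MIA, 31, LHR, BOS, NRT, 27), (32, MIA, 31, LHR, BOS, NRT, 36), (32, MIA, 31, LHR, BOS, SFO, 8)}.
π_{fno, hours, code, src, pid} gives {(1, 2, LAX, BOS, 23), (12, 14, LHR, LAX, 2), (17, 32, MIA, NRT, 27), (17, 32, MIA, NRT, 36), (17, 32, MIA, SFO, 8), (31, 32, MIA, NRT, 27), (31, 32, MIA, NRT, 36), (31, 32, MIA, SFO, 8), (37, 2, LAX, BOS, 23), (5, 2, LAX, BOS, 23), (9, 14, LHR, LAX, 2)}.
σ[code ≠ LHR]: keep tuples satisfying code ≠ LHR → {(1, 2, LAX, BOS, 23), (17, 32, MIA, NRT, 27), (17, 32, MIA, NRT, 36), (17, 32, MIA, SFO, 8), (31, 32, MIA, NRT, 27), (31, 32, MIA, NRT, 36), (31, 32, MIA, SFO, 8), (37, 2, LAX, BOS, 23), (5, 2, LAX, BOS, 23)}
π_{code, pid} gives {(LAX, 23), (MIA, 27), (MIA, 36), (MIA, 8)} (5 duplicate(s) eliminated).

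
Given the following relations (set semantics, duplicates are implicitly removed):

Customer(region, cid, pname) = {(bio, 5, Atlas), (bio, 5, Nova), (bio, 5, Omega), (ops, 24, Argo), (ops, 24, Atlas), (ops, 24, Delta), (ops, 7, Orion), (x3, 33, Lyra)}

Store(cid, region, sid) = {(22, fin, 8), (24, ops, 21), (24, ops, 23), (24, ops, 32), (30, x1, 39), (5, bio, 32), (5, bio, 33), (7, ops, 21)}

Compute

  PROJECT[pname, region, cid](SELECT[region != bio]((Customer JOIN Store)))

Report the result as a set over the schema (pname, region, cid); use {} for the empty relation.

{(Argo, ops, 24), (Atlas, ops, 24), (Delta, ops, 24), (Orion, ops, 7)}

Customer ⋈ Store (natural join on region, cid): {(bio, 5, Atlas, 32), (bio, 5, Atlas, 33), (bio, 5, Nova, 32), (bio, 5, Nova, 33), (bio, 5, Omega, 32), (bio, 5, Omega, 33), (ops, 24, Argo, 21), (ops, 24, Argo, 23), (ops, 24, Argo, 32), (ops, 24, Atlas, 21), (ops, 24, Atlas, 23), (ops, 24, Atlas, 32), (ops, 24, Delta, 21), (ops, 24, Delta, 23), (ops, 24, Delta, 32), (ops, 7, Orion, 21)}
Selection region != bio: {(ops, 24, Argo, 21), (ops, 24, Argo, 23), (ops, 24, Argo, 32), (ops, 24, Atlas, 21), (ops, 24, Atlas, 23), (ops, 24, Atlas, 32), (ops, 24, Delta, 21), (ops, 24, Delta, 23), (ops, 24, Delta, 32), (ops, 7, Orion, 21)}
π_{pname, region, cid} gives {(Argo, ops, 24), (Atlas, ops, 24), (Delta, ops, 24), (Orion, ops, 7)} (6 duplicate(s) eliminated).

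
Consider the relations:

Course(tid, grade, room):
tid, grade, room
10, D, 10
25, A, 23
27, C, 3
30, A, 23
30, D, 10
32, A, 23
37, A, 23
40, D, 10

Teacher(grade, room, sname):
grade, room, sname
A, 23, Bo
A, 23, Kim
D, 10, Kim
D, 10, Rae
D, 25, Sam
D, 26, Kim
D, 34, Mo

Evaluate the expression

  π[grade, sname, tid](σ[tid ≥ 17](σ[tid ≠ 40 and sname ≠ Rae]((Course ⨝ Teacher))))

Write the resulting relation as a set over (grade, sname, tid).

{(A, Bo, 25), (A, Bo, 30), (A, Bo, 32), (A, Bo, 37), (A, Kim, 25), (A, Kim, 30), (A, Kim, 32), (A, Kim, 37), (D, Kim, 30)}

Natural join on grade, room: {(10, D, 10, Kim), (10, D, 10, Rae), (25, A, 23, Bo), (25, A, 23, Kim), (30, A, 23, Bo), (30, A, 23, Kim), (30, D, 10, Kim), (30, D, 10, Rae), (32, A, 23, Bo), (32, A, 23, Kim), (37, A, 23, Bo), (37, A, 23, Kim), (40, D, 10, Kim), (40, D, 10, Rae)}
Filtering on tid ≠ 40 and sname ≠ Rae leaves {(10, D, 10, Kim), (25, A, 23, Bo), (25, A, 23, Kim), (30, A, 23, Bo), (30, A, 23, Kim), (30, D, 10, Kim), (32, A, 23, Bo), (32, A, 23, Kim), (37, A, 23, Bo), (37, A, 23, Kim)}.
Filtering on tid ≥ 17 leaves {(25, A, 23, Bo), (25, A, 23, Kim), (30, A, 23, Bo), (30, A, 23, Kim), (30, D, 10, Kim), (32, A, 23, Bo), (32, A, 23, Kim), (37, A, 23, Bo), (37, A, 23, Kim)}.
π[grade, sname, tid]: project onto (grade, sname, tid) → {(A, Bo, 25), (A, Bo, 30), (A, Bo, 32), (A, Bo, 37), (A, Kim, 25), (A, Kim, 30), (A, Kim, 32), (A, Kim, 37), (D, Kim, 30)}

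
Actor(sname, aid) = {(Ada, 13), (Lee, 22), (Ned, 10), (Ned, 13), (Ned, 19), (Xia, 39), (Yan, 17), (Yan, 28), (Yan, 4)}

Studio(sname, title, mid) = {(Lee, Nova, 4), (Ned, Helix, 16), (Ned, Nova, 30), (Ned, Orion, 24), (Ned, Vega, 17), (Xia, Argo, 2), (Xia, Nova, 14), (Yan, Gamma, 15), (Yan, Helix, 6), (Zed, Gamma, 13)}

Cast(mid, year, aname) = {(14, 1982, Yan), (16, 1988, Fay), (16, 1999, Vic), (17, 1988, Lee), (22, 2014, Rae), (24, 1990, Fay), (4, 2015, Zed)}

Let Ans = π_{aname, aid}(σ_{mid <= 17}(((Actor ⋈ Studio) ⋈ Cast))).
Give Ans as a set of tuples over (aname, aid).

Natural join on sname: {(Lee, 22, Nova, 4), (Ned, 10, Helix, 16), (Ned, 10, Nova, 30), (Ned, 10, Orion, 24), (Ned, 10, Vega, 17), (Ned, 13, Helix, 16), (Ned, 13, Nova, 30), (Ned, 13, Orion, 24), (Ned, 13, Vega, 17), (Ned, 19, Helix, 16), (Ned, 19, Nova, 30), (Ned, 19, Orion, 24), (Ned, 19, Vega, 17), (Xia, 39, Argo, 2), (Xia, 39, Nova, 14), (Yan, 17, Gamma, 15), (Yan, 17, Helix, 6), (Yan, 28, Gamma, 15), (Yan, 28, Helix, 6), (Yan, 4, Gamma, 15), (Yan, 4, Helix, 6)}
Natural join on mid: {(Lee, 22, Nova, 4, 2015, Zed), (Ned, 10, Helix, 16, 1988, Fay), (Ned, 10, Helix, 16, 1999, Vic), (Ned, 10, Orion, 24, 1990, Fay), (Ned, 10, Vega, 17, 1988, Lee), (Ned, 13, Helix, 16, 1988, Fay), (Ned, 13, Helix, 16, 1999, Vic), (Ned, 13, Orion, 24, 1990, Fay), (Ned, 13, Vega, 17, 1988, Lee), (Ned, 19, Helix, 16, 1988, Fay), (Ned, 19, Helix, 16, 1999, Vic), (Ned, 19, Orion, 24, 1990, Fay), (Ned, 19, Vega, 17, 1988, Lee), (Xia, 39, Nova, 14, 1982, Yan)}
σ[mid <= 17]: keep tuples satisfying mid <= 17 → {(Lee, 22, Nova, 4, 2015, Zed), (Ned, 10, Helix, 16, 1988, Fay), (Ned, 10, Helix, 16, 1999, Vic), (Ned, 10, Vega, 17, 1988, Lee), (Ned, 13, Helix, 16, 1988, Fay), (Ned, 13, Helix, 16, 1999, Vic), (Ned, 13, Vega, 17, 1988, Lee), (Ned, 19, Helix, 16, 1988, Fay), (Ned, 19, Helix, 16, 1999, Vic), (Ned, 19, Vega, 17, 1988, Lee), (Xia, 39, Nova, 14, 1982, Yan)}
Projecting to aname, aid: {(Fay, 10), (Fay, 13), (Fay, 19), (Lee, 10), (Lee, 13), (Lee, 19), (Vic, 10), (Vic, 13), (Vic, 19), (Yan, 39), (Zed, 22)}

{(Fay, 10), (Fay, 13), (Fay, 19), (Lee, 10), (Lee, 13), (Lee, 19), (Vic, 10), (Vic, 13), (Vic, 19), (Yan, 39), (Zed, 22)}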